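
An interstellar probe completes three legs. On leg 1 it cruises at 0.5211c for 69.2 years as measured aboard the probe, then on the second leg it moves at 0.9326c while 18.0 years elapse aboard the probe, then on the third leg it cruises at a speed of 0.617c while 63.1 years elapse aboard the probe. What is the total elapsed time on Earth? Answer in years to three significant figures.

Δt = 211 years

Leg 1: γ = 1/√(1 − 0.5211²) = 1/√0.7285 = 1.172; Δt_1 = 1.172 × 69.2 = 81.08 years.
Leg 2: γ = 1/√(1 − 0.9326²) = 1/√0.1303 = 2.771; Δt_2 = 2.771 × 18.0 = 49.87 years.
Leg 3: γ = 1/√(1 − 0.617²) = 1/√0.6193 = 1.271; Δt_3 = 1.271 × 63.1 = 80.18 years.
Total: 81.08 + 49.87 + 80.18 years.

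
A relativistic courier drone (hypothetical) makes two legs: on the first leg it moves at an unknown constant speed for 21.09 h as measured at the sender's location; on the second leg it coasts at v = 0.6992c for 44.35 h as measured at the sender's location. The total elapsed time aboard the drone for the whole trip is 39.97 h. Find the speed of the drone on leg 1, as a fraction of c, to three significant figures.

Leg 1: speed unknown; τ_1 = 21.09/γ_1.
Leg 2: γ = 1/√(1 − 0.6992²) = 1/√0.5111 = 1.399; τ_2 = 44.35/1.399 = 31.71 h.
Total proper time: τ_1 + 31.71 = 39.97, so τ_1 = 39.97 − 31.71 = 8.263 h.
γ_1 = 21.09/8.263 = 2.552; β = √(1 − 1/γ²) = √0.8465.

β = 0.920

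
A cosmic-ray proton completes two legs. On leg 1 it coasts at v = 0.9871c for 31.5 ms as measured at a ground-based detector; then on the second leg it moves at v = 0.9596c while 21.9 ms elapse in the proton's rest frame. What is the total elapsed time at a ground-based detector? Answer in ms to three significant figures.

Δt = 109 ms

Leg 1: 31.5 ms is already measured at a ground-based detector.
Leg 2: γ = 1/√(1 − 0.9596²) = 1/√0.07917 = 3.554; Δt_2 = 3.554 × 21.9 = 77.83 ms.
Total: 31.50 + 77.83 ms.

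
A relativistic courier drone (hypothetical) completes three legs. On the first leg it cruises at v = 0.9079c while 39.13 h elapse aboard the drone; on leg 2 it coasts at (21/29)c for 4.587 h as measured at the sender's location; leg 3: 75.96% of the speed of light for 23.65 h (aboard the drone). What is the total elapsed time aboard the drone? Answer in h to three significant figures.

τ = 65.9 h

Leg 1: 39.13 h is already measured aboard the drone.
Leg 2: γ = 1/√(1 − (21/29)²) = 29/20 = 1.450; τ_2 = 4.587/1.450 = 3.163 h.
Leg 3: 23.65 h is already measured aboard the drone.
Total: 39.13 + 3.163 + 23.65 h.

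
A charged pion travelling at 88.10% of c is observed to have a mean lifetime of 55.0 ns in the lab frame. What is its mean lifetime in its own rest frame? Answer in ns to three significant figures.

β = 0.8810; γ = 1/√(1 − 0.8810²) = 1/√0.2238 = 2.114
The lab-frame lifetime is the dilated interval; the proper lifetime is τ₀ = Δt/γ = 55.0/2.114 ns.

τ₀ = 26.0 ns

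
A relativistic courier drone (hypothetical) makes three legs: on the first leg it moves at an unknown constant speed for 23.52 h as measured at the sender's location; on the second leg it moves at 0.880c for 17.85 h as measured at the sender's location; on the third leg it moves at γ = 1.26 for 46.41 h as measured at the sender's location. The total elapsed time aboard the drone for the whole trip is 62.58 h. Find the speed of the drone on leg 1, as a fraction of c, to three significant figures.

β = 0.679

Leg 1: speed unknown; τ_1 = 23.52/γ_1.
Leg 2: γ = 1/√(1 − 0.880²) = 1/√0.2256 = 2.105; τ_2 = 17.85/2.105 = 8.478 h.
Leg 3: γ = 1.26; τ_3 = 46.41/1.260 = 36.83 h.
Total proper time: τ_1 + 8.478 + 36.83 = 62.58, so τ_1 = 62.58 − 45.31 = 17.27 h.
γ_1 = 23.52/17.27 = 1.362; β = √(1 − 1/γ²) = √0.4610.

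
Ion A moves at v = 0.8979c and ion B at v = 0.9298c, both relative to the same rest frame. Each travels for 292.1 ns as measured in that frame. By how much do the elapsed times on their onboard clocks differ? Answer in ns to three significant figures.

|τ_A − τ_B| = 21.1 ns

A: γ = 1/√(1 − 0.8979²) = 1/√0.1938 = 2.272; τ_A = 292.1/2.272 = 128.6 ns.
B: γ = 1/√(1 − 0.9298²) = 1/√0.1355 = 2.717; τ_B = 292.1/2.717 = 107.5 ns.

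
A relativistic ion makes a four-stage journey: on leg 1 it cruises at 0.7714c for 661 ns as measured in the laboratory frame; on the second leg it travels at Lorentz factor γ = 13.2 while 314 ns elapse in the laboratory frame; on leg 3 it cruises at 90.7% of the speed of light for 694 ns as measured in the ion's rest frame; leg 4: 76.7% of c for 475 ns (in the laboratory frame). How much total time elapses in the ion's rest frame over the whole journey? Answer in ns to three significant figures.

τ = 1440 ns

Leg 1: γ = 1/√(1 − 0.7714²) = 1/√0.4049 = 1.571; τ_1 = 661/1.571 = 420.6 ns.
Leg 2: γ = 13.2; τ_2 = 314/13.20 = 23.79 ns.
Leg 3: 694 ns is already measured in the ion's rest frame.
Leg 4: β = 0.767; γ = 1/√(1 − 0.767²) = 1/√0.4117 = 1.558; τ_4 = 475/1.558 = 304.8 ns.
Total: 420.6 + 23.79 + 694.0 + 304.8 ns.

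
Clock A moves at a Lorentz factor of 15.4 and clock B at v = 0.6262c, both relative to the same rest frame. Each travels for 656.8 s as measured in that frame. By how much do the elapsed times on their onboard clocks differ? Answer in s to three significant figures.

|τ_A − τ_B| = 469 s

A: γ = 15.4; τ_A = 656.8/15.40 = 42.65 s.
B: γ = 1/√(1 − 0.6262²) = 1/√0.6079 = 1.283; τ_B = 656.8/1.283 = 512.1 s.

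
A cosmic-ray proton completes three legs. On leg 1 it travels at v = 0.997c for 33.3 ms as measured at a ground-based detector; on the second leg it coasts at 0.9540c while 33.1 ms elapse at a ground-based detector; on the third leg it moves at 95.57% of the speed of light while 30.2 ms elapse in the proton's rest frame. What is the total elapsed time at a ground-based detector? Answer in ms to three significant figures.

Δt = 169 ms

Leg 1: 33.3 ms is already measured at a ground-based detector.
Leg 2: 33.1 ms is already measured at a ground-based detector.
Leg 3: β = 0.9557; γ = 1/√(1 − 0.9557²) = 1/√0.08664 = 3.397; Δt_3 = 3.397 × 30.2 = 102.6 ms.
Total: 33.30 + 33.10 + 102.6 ms.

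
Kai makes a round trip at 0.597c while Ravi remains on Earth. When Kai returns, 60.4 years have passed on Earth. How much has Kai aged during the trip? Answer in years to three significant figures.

γ = 1/√(1 − 0.597²) = 1/√0.6436 = 1.247
Kai's clock measures proper time along the trip: τ = Δt/γ = 60.4/1.247 years.

τ = 48.5 years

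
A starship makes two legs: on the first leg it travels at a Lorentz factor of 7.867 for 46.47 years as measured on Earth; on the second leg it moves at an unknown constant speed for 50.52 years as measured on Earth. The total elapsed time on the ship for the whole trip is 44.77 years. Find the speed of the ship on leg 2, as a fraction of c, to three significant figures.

β = 0.639

Leg 1: γ = 7.867; τ_1 = 46.47/7.867 = 5.907 years.
Leg 2: speed unknown; τ_2 = 50.52/γ_2.
Total proper time: 5.907 + τ_2 = 44.77, so τ_2 = 44.77 − 5.907 = 38.86 years.
γ_2 = 50.52/38.86 = 1.300; β = √(1 − 1/γ²) = √0.4082.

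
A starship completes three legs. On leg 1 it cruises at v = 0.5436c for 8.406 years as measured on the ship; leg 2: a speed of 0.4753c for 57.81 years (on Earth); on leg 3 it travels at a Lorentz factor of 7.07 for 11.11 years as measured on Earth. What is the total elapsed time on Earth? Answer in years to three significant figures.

Leg 1: γ = 1/√(1 − 0.5436²) = 1/√0.7045 = 1.191; Δt_1 = 1.191 × 8.406 = 10.01 years.
Leg 2: 57.81 years is already measured on Earth.
Leg 3: 11.11 years is already measured on Earth.
Total: 10.01 + 57.81 + 11.11 years.

Δt = 78.9 years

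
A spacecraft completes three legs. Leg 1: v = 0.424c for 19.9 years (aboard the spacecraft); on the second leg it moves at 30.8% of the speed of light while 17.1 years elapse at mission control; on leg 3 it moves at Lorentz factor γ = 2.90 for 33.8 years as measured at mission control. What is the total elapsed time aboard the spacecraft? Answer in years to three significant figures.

Leg 1: 19.9 years is already measured aboard the spacecraft.
Leg 2: β = 0.308; γ = 1/√(1 − 0.308²) = 1/√0.9051 = 1.051; τ_2 = 17.1/1.051 = 16.27 years.
Leg 3: γ = 2.90; τ_3 = 33.8/2.900 = 11.66 years.
Total: 19.90 + 16.27 + 11.66 years.

τ = 47.8 years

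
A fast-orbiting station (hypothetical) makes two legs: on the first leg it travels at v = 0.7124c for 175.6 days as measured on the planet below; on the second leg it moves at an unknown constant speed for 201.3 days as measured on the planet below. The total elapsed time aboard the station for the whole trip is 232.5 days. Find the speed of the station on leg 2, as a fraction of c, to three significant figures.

β = 0.840

Leg 1: γ = 1/√(1 − 0.7124²) = 1/√0.4925 = 1.425; τ_1 = 175.6/1.425 = 123.2 days.
Leg 2: speed unknown; τ_2 = 201.3/γ_2.
Total proper time: 123.2 + τ_2 = 232.5, so τ_2 = 232.5 − 123.2 = 109.3 days.
γ_2 = 201.3/109.3 = 1.842; β = √(1 − 1/γ²) = √0.7054.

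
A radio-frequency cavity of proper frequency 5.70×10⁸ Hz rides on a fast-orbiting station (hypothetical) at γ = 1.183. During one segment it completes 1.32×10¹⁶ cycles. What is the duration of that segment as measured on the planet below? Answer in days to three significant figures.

γ = 1.183
Proper time for N cycles: τ = N/f = 1.32×10¹⁶/(5.70×10⁸) = 2.316×10⁷ s = 268.0 days.
Lab-frame duration Δt = γτ = 1.183 × 268.0 = 317.1 days.

Δt = 317 days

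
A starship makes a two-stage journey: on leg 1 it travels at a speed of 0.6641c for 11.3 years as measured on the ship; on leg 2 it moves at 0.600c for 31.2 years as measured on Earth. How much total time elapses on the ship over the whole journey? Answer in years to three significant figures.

Leg 1: 11.3 years is already measured on the ship.
Leg 2: γ = 1/√(1 − 0.600²) = 5/4 = 1.250; τ_2 = 31.2/1.250 = 24.96 years.
Total: 11.30 + 24.96 years.

τ = 36.3 years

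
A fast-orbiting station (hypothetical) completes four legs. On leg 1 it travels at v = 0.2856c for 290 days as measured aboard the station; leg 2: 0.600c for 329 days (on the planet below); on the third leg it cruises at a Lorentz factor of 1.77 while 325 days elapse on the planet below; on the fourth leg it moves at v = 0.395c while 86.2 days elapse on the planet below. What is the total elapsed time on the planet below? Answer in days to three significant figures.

Δt = 1040 days

Leg 1: γ = 1/√(1 − 0.2856²) = 1/√0.9184 = 1.043; Δt_1 = 1.043 × 290 = 302.6 days.
Leg 2: 329 days is already measured on the planet below.
Leg 3: 325 days is already measured on the planet below.
Leg 4: 86.2 days is already measured on the planet below.
Total: 302.6 + 329.0 + 325.0 + 86.20 days.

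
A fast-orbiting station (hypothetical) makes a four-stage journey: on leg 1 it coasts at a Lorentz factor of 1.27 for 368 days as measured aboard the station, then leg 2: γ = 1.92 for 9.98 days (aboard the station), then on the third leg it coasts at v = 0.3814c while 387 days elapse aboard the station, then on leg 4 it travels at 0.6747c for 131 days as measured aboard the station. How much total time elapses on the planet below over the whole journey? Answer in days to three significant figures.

Δt = 1080 days

Leg 1: γ = 1.27; Δt_1 = 1.270 × 368 = 467.4 days.
Leg 2: γ = 1.92; Δt_2 = 1.920 × 9.98 = 19.16 days.
Leg 3: γ = 1/√(1 − 0.3814²) = 1/√0.8545 = 1.082; Δt_3 = 1.082 × 387 = 418.6 days.
Leg 4: γ = 1/√(1 − 0.6747²) = 1/√0.5448 = 1.355; Δt_4 = 1.355 × 131 = 177.5 days.
Total: 467.4 + 19.16 + 418.6 + 177.5 days.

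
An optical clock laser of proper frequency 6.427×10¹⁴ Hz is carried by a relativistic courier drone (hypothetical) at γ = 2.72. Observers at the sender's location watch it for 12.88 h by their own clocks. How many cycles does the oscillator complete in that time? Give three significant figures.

γ = 2.72
During 12.88 h of lab time, the oscillator's proper time advances by τ = Δt/γ = 12.88/2.720 = 4.735 h = 1.705×10⁴ s.
N = f × τ = 6.427×10¹⁴ × 1.705×10⁴ = 1.096×10¹⁹.

N = 1.10×10¹⁹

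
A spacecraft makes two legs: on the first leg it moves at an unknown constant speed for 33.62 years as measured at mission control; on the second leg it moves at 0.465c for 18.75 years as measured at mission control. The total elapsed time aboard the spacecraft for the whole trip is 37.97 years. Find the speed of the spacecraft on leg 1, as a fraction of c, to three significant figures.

β = 0.772

Leg 1: speed unknown; τ_1 = 33.62/γ_1.
Leg 2: γ = 1/√(1 − 0.465²) = 1/√0.7838 = 1.130; τ_2 = 18.75/1.130 = 16.60 years.
Total proper time: τ_1 + 16.60 = 37.97, so τ_1 = 37.97 − 16.60 = 21.37 years.
γ_1 = 33.62/21.37 = 1.573; β = √(1 − 1/γ²) = √0.5960.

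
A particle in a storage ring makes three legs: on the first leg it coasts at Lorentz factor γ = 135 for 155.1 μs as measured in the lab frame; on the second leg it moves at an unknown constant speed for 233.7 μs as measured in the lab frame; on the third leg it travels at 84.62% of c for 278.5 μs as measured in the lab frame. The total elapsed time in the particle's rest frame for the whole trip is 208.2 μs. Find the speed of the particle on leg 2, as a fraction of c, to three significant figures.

Leg 1: γ = 135; τ_1 = 155.1/135.0 = 1.149 μs.
Leg 2: speed unknown; τ_2 = 233.7/γ_2.
Leg 3: β = 0.8462; γ = 1/√(1 − 0.8462²) = 1/√0.2839 = 1.877; τ_3 = 278.5/1.877 = 148.4 μs.
Total proper time: 1.149 + τ_2 + 148.4 = 208.2, so τ_2 = 208.2 − 149.6 = 58.65 μs.
γ_2 = 233.7/58.65 = 3.985; β = √(1 − 1/γ²) = √0.9370.

β = 0.968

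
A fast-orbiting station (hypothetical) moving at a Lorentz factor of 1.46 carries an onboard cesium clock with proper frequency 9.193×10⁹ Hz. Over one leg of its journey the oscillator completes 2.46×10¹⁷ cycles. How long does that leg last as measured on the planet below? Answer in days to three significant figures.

Δt = 452 days

γ = 1.46
Proper time for N cycles: τ = N/f = 2.46×10¹⁷/(9.193×10⁹) = 2.676×10⁷ s = 309.7 days.
Lab-frame duration Δt = γτ = 1.460 × 309.7 = 452.2 days.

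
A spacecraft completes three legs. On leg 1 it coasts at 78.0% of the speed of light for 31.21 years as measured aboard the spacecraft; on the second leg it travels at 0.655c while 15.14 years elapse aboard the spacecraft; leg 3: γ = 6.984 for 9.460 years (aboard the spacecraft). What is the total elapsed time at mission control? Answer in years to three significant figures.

Leg 1: β = 0.780; γ = 1/√(1 − 0.780²) = 1/√0.3916 = 1.598; Δt_1 = 1.598 × 31.21 = 49.87 years.
Leg 2: γ = 1/√(1 − 0.655²) = 1/√0.5710 = 1.323; Δt_2 = 1.323 × 15.14 = 20.04 years.
Leg 3: γ = 6.984; Δt_3 = 6.984 × 9.460 = 66.07 years.
Total: 49.87 + 20.04 + 66.07 years.

Δt = 136 years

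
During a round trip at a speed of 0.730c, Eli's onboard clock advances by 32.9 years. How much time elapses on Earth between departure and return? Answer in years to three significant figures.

γ = 1/√(1 − 0.730²) = 1/√0.4671 = 1.463
Earth-frame duration is the dilated interval: Δt = γτ = 1.463 × 32.9 years.

Δt = 48.1 years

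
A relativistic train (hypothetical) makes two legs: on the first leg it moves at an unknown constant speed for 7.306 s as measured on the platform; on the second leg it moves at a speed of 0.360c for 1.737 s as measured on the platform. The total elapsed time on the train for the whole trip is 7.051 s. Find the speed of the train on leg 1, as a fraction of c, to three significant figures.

β = 0.669

Leg 1: speed unknown; τ_1 = 7.306/γ_1.
Leg 2: γ = 1/√(1 − 0.360²) = 1/√0.8704 = 1.072; τ_2 = 1.737/1.072 = 1.621 s.
Total proper time: τ_1 + 1.621 = 7.051, so τ_1 = 7.051 − 1.621 = 5.430 s.
γ_1 = 7.306/5.430 = 1.345; β = √(1 − 1/γ²) = √0.4475.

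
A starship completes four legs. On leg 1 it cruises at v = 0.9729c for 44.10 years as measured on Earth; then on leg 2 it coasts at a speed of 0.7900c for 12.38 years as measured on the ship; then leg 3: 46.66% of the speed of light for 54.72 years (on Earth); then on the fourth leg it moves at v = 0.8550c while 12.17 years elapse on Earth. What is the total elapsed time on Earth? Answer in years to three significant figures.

Leg 1: 44.10 years is already measured on Earth.
Leg 2: γ = 1/√(1 − 0.7900²) = 1/√0.3759 = 1.631; Δt_2 = 1.631 × 12.38 = 20.19 years.
Leg 3: 54.72 years is already measured on Earth.
Leg 4: 12.17 years is already measured on Earth.
Total: 44.10 + 20.19 + 54.72 + 12.17 years.

Δt = 131 years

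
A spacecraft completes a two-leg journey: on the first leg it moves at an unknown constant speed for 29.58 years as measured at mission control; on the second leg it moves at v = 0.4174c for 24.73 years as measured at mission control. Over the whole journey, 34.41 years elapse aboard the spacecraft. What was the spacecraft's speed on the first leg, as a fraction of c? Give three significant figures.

β = 0.915

Leg 1: speed unknown; τ_1 = 29.58/γ_1.
Leg 2: γ = 1/√(1 − 0.4174²) = 1/√0.8258 = 1.100; τ_2 = 24.73/1.100 = 22.47 years.
Total proper time: τ_1 + 22.47 = 34.41, so τ_1 = 34.41 − 22.47 = 11.94 years.
γ_1 = 29.58/11.94 = 2.478; β = √(1 − 1/γ²) = √0.8371.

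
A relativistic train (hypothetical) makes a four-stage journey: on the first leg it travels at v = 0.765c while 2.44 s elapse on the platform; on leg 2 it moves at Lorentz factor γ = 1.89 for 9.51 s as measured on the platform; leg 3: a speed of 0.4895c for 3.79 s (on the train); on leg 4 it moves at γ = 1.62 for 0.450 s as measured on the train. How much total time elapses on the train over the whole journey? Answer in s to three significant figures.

Leg 1: γ = 1/√(1 − 0.765²) = 1/√0.4148 = 1.553; τ_1 = 2.44/1.553 = 1.571 s.
Leg 2: γ = 1.89; τ_2 = 9.51/1.890 = 5.032 s.
Leg 3: 3.79 s is already measured on the train.
Leg 4: 0.450 s is already measured on the train.
Total: 1.571 + 5.032 + 3.790 + 0.4500 s.

τ = 10.8 s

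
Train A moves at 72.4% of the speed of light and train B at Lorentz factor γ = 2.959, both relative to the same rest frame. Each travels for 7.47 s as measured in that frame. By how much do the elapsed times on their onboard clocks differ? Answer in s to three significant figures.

A: β = 0.724; γ = 1/√(1 − 0.724²) = 1/√0.4758 = 1.450; τ_A = 7.47/1.450 = 5.153 s.
B: γ = 2.959; τ_B = 7.47/2.959 = 2.525 s.

|τ_A − τ_B| = 2.63 s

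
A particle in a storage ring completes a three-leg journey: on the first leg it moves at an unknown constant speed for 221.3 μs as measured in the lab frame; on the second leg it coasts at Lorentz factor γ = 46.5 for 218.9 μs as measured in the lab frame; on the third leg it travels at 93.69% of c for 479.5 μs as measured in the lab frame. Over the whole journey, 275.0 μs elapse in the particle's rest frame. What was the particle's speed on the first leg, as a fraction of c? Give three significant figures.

Leg 1: speed unknown; τ_1 = 221.3/γ_1.
Leg 2: γ = 46.5; τ_2 = 218.9/46.50 = 4.708 μs.
Leg 3: β = 0.9369; γ = 1/√(1 − 0.9369²) = 1/√0.1222 = 2.860; τ_3 = 479.5/2.860 = 167.6 μs.
Total proper time: τ_1 + 4.708 + 167.6 = 275.0, so τ_1 = 275.0 − 172.3 = 102.7 μs.
γ_1 = 221.3/102.7 = 2.156; β = √(1 − 1/γ²) = √0.7848.

β = 0.886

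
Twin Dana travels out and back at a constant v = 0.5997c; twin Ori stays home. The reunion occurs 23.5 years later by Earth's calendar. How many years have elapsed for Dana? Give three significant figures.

τ = 18.8 years

γ = 1/√(1 − 0.5997²) = 1/√0.6404 = 1.250
Dana's clock measures proper time along the trip: τ = Δt/γ = 23.5/1.250 years.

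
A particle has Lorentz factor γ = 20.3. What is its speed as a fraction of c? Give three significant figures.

β = √(1 − 1/γ²) = √(1 − 1/20.3²) = √(1 − 0.002427) = √0.9976

β = 0.999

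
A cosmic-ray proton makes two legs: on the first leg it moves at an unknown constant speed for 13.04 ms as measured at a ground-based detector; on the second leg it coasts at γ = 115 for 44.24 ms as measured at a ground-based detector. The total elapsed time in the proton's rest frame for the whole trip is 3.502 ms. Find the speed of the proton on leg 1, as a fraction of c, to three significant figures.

β = 0.971

Leg 1: speed unknown; τ_1 = 13.04/γ_1.
Leg 2: γ = 115; τ_2 = 44.24/115.0 = 0.3847 ms.
Total proper time: τ_1 + 0.3847 = 3.502, so τ_1 = 3.502 − 0.3847 = 3.117 ms.
γ_1 = 13.04/3.117 = 4.183; β = √(1 − 1/γ²) = √0.9429.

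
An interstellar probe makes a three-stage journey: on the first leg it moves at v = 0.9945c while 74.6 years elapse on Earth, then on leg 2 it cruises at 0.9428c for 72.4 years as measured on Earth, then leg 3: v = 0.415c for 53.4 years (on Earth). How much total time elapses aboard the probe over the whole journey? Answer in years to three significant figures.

τ = 80.5 years

Leg 1: γ = 1/√(1 − 0.9945²) = 1/√0.01097 = 9.548; τ_1 = 74.6/9.548 = 7.813 years.
Leg 2: γ = 1/√(1 − 0.9428²) = 1/√0.1111 = 3.000; τ_2 = 72.4/3.000 = 24.14 years.
Leg 3: γ = 1/√(1 − 0.415²) = 1/√0.8278 = 1.099; τ_3 = 53.4/1.099 = 48.58 years.
Total: 7.813 + 24.14 + 48.58 years.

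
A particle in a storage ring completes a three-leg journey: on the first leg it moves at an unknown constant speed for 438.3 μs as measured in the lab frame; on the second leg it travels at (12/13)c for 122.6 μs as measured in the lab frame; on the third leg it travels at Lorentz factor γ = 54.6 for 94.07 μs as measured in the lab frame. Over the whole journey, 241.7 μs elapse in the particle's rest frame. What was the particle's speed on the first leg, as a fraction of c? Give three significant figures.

β = 0.898

Leg 1: speed unknown; τ_1 = 438.3/γ_1.
Leg 2: γ = 1/√(1 − (12/13)²) = 13/5 = 2.600; τ_2 = 122.6/2.600 = 47.15 μs.
Leg 3: γ = 54.6; τ_3 = 94.07/54.60 = 1.723 μs.
Total proper time: τ_1 + 47.15 + 1.723 = 241.7, so τ_1 = 241.7 − 48.88 = 192.8 μs.
γ_1 = 438.3/192.8 = 2.273; β = √(1 − 1/γ²) = √0.8065.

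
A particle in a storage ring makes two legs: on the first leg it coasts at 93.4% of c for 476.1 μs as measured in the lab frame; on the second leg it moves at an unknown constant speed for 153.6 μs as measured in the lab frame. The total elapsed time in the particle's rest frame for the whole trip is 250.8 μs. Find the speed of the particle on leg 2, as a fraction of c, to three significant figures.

β = 0.851

Leg 1: β = 0.934; γ = 1/√(1 − 0.934²) = 1/√0.1276 = 2.799; τ_1 = 476.1/2.799 = 170.1 μs.
Leg 2: speed unknown; τ_2 = 153.6/γ_2.
Total proper time: 170.1 + τ_2 = 250.8, so τ_2 = 250.8 − 170.1 = 80.70 μs.
γ_2 = 153.6/80.70 = 1.903; β = √(1 − 1/γ²) = √0.7239.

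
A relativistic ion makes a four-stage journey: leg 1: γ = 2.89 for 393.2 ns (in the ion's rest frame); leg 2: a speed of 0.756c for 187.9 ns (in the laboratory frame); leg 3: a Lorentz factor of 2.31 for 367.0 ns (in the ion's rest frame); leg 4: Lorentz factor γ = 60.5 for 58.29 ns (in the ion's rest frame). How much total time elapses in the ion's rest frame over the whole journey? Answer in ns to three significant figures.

Leg 1: 393.2 ns is already measured in the ion's rest frame.
Leg 2: γ = 1/√(1 − 0.756²) = 1/√0.4285 = 1.528; τ_2 = 187.9/1.528 = 123.0 ns.
Leg 3: 367.0 ns is already measured in the ion's rest frame.
Leg 4: 58.29 ns is already measured in the ion's rest frame.
Total: 393.2 + 123.0 + 367.0 + 58.29 ns.

τ = 941 ns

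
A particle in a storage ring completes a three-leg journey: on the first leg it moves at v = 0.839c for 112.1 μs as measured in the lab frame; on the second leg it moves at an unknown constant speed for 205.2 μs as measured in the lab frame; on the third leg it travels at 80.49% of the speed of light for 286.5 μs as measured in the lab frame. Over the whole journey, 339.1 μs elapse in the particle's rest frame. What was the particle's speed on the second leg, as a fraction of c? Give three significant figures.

Leg 1: γ = 1/√(1 − 0.839²) = 1/√0.2961 = 1.838; τ_1 = 112.1/1.838 = 61.00 μs.
Leg 2: speed unknown; τ_2 = 205.2/γ_2.
Leg 3: β = 0.8049; γ = 1/√(1 − 0.8049²) = 1/√0.3521 = 1.685; τ_3 = 286.5/1.685 = 170.0 μs.
Total proper time: 61.00 + τ_2 + 170.0 = 339.1, so τ_2 = 339.1 − 231.0 = 108.1 μs.
γ_2 = 205.2/108.1 = 1.898; β = √(1 − 1/γ²) = √0.7225.

β = 0.850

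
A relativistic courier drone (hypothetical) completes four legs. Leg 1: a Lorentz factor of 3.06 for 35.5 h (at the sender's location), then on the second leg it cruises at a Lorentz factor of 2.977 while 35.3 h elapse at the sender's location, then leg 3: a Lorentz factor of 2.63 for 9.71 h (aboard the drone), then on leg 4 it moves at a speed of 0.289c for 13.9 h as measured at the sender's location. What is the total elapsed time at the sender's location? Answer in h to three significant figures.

Δt = 110 h

Leg 1: 35.5 h is already measured at the sender's location.
Leg 2: 35.3 h is already measured at the sender's location.
Leg 3: γ = 2.63; Δt_3 = 2.630 × 9.71 = 25.54 h.
Leg 4: 13.9 h is already measured at the sender's location.
Total: 35.50 + 35.30 + 25.54 + 13.90 h.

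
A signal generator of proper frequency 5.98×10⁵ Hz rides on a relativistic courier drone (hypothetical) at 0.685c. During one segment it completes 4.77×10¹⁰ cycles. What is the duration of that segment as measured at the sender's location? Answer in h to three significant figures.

γ = 1/√(1 − 0.685²) = 1/√0.5308 = 1.373
Proper time for N cycles: τ = N/f = 4.77×10¹⁰/(5.98×10⁵) = 7.977×10⁴ s = 22.16 h.
Lab-frame duration Δt = γτ = 1.373 × 22.16 = 30.41 h.

Δt = 30.4 h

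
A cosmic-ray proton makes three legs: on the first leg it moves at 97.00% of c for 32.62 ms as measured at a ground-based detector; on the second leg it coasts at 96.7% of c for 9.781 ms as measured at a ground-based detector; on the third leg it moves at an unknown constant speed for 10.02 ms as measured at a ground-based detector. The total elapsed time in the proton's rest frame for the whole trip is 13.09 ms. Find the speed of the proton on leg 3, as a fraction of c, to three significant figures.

β = 0.964

Leg 1: β = 0.9700; γ = 1/√(1 − 0.9700²) = 1/√0.05910 = 4.113; τ_1 = 32.62/4.113 = 7.930 ms.
Leg 2: β = 0.967; γ = 1/√(1 − 0.967²) = 1/√0.06491 = 3.925; τ_2 = 9.781/3.925 = 2.492 ms.
Leg 3: speed unknown; τ_3 = 10.02/γ_3.
Total proper time: 7.930 + 2.492 + τ_3 = 13.09, so τ_3 = 13.09 − 10.42 = 2.668 ms.
γ_3 = 10.02/2.668 = 3.756; β = √(1 − 1/γ²) = √0.9291.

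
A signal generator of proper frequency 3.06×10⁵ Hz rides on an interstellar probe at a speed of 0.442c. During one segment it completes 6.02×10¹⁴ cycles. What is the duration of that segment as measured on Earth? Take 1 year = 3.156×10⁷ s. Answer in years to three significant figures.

γ = 1/√(1 − 0.442²) = 1/√0.8046 = 1.115
Proper time for N cycles: τ = N/f = 6.02×10¹⁴/(3.06×10⁵) = 1.967×10⁹ s = 62.34 years.
Lab-frame duration Δt = γτ = 1.115 × 62.34 = 69.49 years.

Δt = 69.5 years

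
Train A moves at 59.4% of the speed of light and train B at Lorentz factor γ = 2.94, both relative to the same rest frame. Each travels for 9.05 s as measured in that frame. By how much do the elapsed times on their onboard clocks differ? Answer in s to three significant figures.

A: β = 0.594; γ = 1/√(1 − 0.594²) = 1/√0.6472 = 1.243; τ_A = 9.05/1.243 = 7.280 s.
B: γ = 2.94; τ_B = 9.05/2.940 = 3.078 s.

|τ_A − τ_B| = 4.20 s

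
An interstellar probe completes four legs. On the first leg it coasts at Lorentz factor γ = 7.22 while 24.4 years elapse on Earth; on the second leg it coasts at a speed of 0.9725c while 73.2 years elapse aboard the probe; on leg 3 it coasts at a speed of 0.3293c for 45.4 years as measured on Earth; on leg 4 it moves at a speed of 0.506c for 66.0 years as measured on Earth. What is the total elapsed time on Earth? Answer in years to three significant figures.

Leg 1: 24.4 years is already measured on Earth.
Leg 2: γ = 1/√(1 − 0.9725²) = 1/√0.05424 = 4.294; Δt_2 = 4.294 × 73.2 = 314.3 years.
Leg 3: 45.4 years is already measured on Earth.
Leg 4: 66.0 years is already measured on Earth.
Total: 24.40 + 314.3 + 45.40 + 66.00 years.

Δt = 450 years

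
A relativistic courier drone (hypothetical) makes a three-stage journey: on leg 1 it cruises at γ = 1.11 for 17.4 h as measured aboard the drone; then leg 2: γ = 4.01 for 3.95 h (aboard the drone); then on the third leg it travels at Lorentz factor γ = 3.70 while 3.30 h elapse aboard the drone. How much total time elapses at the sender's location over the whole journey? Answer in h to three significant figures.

Δt = 47.4 h

Leg 1: γ = 1.11; Δt_1 = 1.110 × 17.4 = 19.31 h.
Leg 2: γ = 4.01; Δt_2 = 4.010 × 3.95 = 15.84 h.
Leg 3: γ = 3.70; Δt_3 = 3.700 × 3.30 = 12.21 h.
Total: 19.31 + 15.84 + 12.21 h.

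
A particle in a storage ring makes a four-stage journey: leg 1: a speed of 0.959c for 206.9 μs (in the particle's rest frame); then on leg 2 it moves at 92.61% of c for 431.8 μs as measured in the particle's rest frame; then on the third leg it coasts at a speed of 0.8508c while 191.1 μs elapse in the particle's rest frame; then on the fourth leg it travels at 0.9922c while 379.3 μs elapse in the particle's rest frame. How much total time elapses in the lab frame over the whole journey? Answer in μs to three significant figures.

Leg 1: γ = 1/√(1 − 0.959²) = 1/√0.08032 = 3.529; Δt_1 = 3.529 × 206.9 = 730.0 μs.
Leg 2: β = 0.9261; γ = 1/√(1 − 0.9261²) = 1/√0.1423 = 2.651; Δt_2 = 2.651 × 431.8 = 1145 μs.
Leg 3: γ = 1/√(1 − 0.8508²) = 1/√0.2761 = 1.903; Δt_3 = 1.903 × 191.1 = 363.7 μs.
Leg 4: γ = 1/√(1 − 0.9922²) = 1/√0.01554 = 8.022; Δt_4 = 8.022 × 379.3 = 3043 μs.
Total: 730.0 + 1145 + 363.7 + 3043 μs.

Δt = 5280 μs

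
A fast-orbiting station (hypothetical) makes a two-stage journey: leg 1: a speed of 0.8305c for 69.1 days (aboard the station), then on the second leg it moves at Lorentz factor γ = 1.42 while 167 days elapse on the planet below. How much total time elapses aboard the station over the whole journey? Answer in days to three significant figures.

τ = 187 days

Leg 1: 69.1 days is already measured aboard the station.
Leg 2: γ = 1.42; τ_2 = 167/1.420 = 117.6 days.
Total: 69.10 + 117.6 days.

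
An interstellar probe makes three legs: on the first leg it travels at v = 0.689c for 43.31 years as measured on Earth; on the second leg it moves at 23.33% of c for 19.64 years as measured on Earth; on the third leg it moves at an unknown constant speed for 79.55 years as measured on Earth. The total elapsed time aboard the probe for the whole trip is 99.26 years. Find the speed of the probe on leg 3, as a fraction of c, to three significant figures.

Leg 1: γ = 1/√(1 − 0.689²) = 1/√0.5253 = 1.380; τ_1 = 43.31/1.380 = 31.39 years.
Leg 2: β = 0.2333; γ = 1/√(1 − 0.2333²) = 1/√0.9456 = 1.028; τ_2 = 19.64/1.028 = 19.10 years.
Leg 3: speed unknown; τ_3 = 79.55/γ_3.
Total proper time: 31.39 + 19.10 + τ_3 = 99.26, so τ_3 = 99.26 − 50.49 = 48.77 years.
γ_3 = 79.55/48.77 = 1.631; β = √(1 − 1/γ²) = √0.6241.

β = 0.790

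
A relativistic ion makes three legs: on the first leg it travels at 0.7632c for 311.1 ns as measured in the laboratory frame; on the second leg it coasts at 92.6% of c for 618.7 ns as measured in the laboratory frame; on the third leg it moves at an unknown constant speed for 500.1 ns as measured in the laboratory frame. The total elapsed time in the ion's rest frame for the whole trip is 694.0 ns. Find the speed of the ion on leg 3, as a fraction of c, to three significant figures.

Leg 1: γ = 1/√(1 − 0.7632²) = 1/√0.4175 = 1.548; τ_1 = 311.1/1.548 = 201.0 ns.
Leg 2: β = 0.926; γ = 1/√(1 − 0.926²) = 1/√0.1425 = 2.649; τ_2 = 618.7/2.649 = 233.6 ns.
Leg 3: speed unknown; τ_3 = 500.1/γ_3.
Total proper time: 201.0 + 233.6 + τ_3 = 694.0, so τ_3 = 694.0 − 434.6 = 259.4 ns.
γ_3 = 500.1/259.4 = 1.928; β = √(1 − 1/γ²) = √0.7309.

β = 0.855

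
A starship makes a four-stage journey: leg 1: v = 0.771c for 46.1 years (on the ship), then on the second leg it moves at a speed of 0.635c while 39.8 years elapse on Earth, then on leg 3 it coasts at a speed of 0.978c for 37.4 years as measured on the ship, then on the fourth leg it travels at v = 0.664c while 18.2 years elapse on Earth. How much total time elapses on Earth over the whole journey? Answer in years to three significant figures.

Leg 1: γ = 1/√(1 − 0.771²) = 1/√0.4056 = 1.570; Δt_1 = 1.570 × 46.1 = 72.39 years.
Leg 2: 39.8 years is already measured on Earth.
Leg 3: γ = 1/√(1 − 0.978²) = 1/√0.04352 = 4.794; Δt_3 = 4.794 × 37.4 = 179.3 years.
Leg 4: 18.2 years is already measured on Earth.
Total: 72.39 + 39.80 + 179.3 + 18.20 years.

Δt = 310 years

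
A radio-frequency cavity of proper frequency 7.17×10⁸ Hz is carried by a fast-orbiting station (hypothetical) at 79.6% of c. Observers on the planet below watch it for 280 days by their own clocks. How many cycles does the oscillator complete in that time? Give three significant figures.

β = 0.796; γ = 1/√(1 − 0.796²) = 1/√0.3664 = 1.652
During 280 days of lab time, the oscillator's proper time advances by τ = Δt/γ = 280/1.652 = 169.5 days = 1.464×10⁷ s.
N = f × τ = 7.17×10⁸ × 1.464×10⁷ = 1.050×10¹⁶.

N = 1.05×10¹⁶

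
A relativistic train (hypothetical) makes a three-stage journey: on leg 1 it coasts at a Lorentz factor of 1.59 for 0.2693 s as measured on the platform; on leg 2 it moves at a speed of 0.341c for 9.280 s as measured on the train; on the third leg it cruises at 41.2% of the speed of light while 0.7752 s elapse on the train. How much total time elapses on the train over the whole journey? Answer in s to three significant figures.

τ = 10.2 s

Leg 1: γ = 1.59; τ_1 = 0.2693/1.590 = 0.1694 s.
Leg 2: 9.280 s is already measured on the train.
Leg 3: 0.7752 s is already measured on the train.
Total: 0.1694 + 9.280 + 0.7752 s.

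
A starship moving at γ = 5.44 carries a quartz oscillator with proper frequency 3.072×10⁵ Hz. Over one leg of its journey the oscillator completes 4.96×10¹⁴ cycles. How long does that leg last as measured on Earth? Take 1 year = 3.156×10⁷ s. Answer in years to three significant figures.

Δt = 278 years

γ = 5.44
Proper time for N cycles: τ = N/f = 4.96×10¹⁴/(3.072×10⁵) = 1.615×10⁹ s = 51.16 years.
Lab-frame duration Δt = γτ = 5.440 × 51.16 = 278.3 years.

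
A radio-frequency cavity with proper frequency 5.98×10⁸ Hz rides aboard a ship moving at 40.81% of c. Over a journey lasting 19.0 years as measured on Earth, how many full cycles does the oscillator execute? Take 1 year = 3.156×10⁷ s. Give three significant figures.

N = 3.27×10¹⁷

β = 0.4081; γ = 1/√(1 − 0.4081²) = 1/√0.8335 = 1.095
The oscillator's own cycle count is N = f × τ where τ is the proper time on the ship. τ = Δt/γ = 19.0/1.095 = 17.35 years = 5.474×10⁸ s.
N = 5.98×10⁸ × 5.474×10⁸ = 3.274×10¹⁷.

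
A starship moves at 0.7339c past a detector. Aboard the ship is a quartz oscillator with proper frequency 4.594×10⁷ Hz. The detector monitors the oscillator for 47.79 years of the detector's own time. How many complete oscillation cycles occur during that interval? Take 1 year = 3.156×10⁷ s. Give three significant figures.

γ = 1/√(1 − 0.7339²) = 1/√0.4614 = 1.472
During 47.79 years of lab time, the oscillator's proper time advances by τ = Δt/γ = 47.79/1.472 = 32.46 years = 1.024×10⁹ s.
N = f × τ = 4.594×10⁷ × 1.024×10⁹ = 4.707×10¹⁶.

N = 4.71×10¹⁶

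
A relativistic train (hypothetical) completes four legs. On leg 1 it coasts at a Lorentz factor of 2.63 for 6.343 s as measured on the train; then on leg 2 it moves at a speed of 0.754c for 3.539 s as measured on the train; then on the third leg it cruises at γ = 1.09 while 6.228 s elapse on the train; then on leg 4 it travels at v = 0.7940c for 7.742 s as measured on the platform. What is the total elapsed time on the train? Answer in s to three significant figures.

τ = 20.8 s

Leg 1: 6.343 s is already measured on the train.
Leg 2: 3.539 s is already measured on the train.
Leg 3: 6.228 s is already measured on the train.
Leg 4: γ = 1/√(1 − 0.7940²) = 1/√0.3696 = 1.645; τ_4 = 7.742/1.645 = 4.706 s.
Total: 6.343 + 3.539 + 6.228 + 4.706 s.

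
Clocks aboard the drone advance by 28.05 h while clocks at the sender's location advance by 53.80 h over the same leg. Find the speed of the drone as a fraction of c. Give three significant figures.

The proper time is measured aboard the drone (both events occur at the drone's location); Δt is measured at the sender's location. γ = Δt/τ = 53.80/28.05 = 1.918.
β = √(1 − 1/γ²) = √(1 − 0.2718) = √0.7282

v = 0.853c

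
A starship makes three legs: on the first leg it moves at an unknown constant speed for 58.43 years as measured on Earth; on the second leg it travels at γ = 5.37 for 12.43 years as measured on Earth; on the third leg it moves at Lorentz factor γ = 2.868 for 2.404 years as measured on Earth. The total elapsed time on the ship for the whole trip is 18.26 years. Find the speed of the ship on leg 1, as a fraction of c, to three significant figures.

β = 0.966

Leg 1: speed unknown; τ_1 = 58.43/γ_1.
Leg 2: γ = 5.37; τ_2 = 12.43/5.370 = 2.315 years.
Leg 3: γ = 2.868; τ_3 = 2.404/2.868 = 0.8382 years.
Total proper time: τ_1 + 2.315 + 0.8382 = 18.26, so τ_1 = 18.26 − 3.153 = 15.11 years.
γ_1 = 58.43/15.11 = 3.868; β = √(1 − 1/γ²) = √0.9332.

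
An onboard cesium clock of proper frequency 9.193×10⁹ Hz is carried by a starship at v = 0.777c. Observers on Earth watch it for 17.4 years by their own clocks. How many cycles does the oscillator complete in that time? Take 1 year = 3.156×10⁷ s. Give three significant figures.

N = 3.18×10¹⁸

γ = 1/√(1 − 0.777²) = 1/√0.3963 = 1.589
During 17.4 years of lab time, the oscillator's proper time advances by τ = Δt/γ = 17.4/1.589 = 10.95 years = 3.457×10⁸ s.
N = f × τ = 9.193×10⁹ × 3.457×10⁸ = 3.178×10¹⁸.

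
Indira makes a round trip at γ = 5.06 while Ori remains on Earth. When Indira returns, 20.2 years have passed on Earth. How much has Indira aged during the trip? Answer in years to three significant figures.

τ = 3.99 years

γ = 5.06
Indira's clock measures proper time along the trip: τ = Δt/γ = 20.2/5.060 years.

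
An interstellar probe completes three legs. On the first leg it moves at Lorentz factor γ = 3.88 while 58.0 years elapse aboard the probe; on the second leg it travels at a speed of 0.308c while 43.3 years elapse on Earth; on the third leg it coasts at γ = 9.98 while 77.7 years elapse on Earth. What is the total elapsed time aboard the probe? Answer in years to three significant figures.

Leg 1: 58.0 years is already measured aboard the probe.
Leg 2: γ = 1/√(1 − 0.308²) = 1/√0.9051 = 1.051; τ_2 = 43.3/1.051 = 41.20 years.
Leg 3: γ = 9.98; τ_3 = 77.7/9.980 = 7.786 years.
Total: 58.00 + 41.20 + 7.786 years.

τ = 107 years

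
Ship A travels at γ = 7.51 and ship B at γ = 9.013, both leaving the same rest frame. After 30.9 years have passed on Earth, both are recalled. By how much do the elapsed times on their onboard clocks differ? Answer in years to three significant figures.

|τ_A − τ_B| = 0.686 years

A: γ = 7.51; τ_A = 30.9/7.510 = 4.115 years.
B: γ = 9.013; τ_B = 30.9/9.013 = 3.428 years.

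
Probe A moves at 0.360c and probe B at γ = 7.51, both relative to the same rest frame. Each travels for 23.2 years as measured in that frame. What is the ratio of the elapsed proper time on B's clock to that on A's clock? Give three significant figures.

τ_B/τ_A = 0.143

A: γ = 1/√(1 − 0.360²) = 1/√0.8704 = 1.072. B: γ = 7.51.
τ_A/τ_B = γ_B/γ_A = 7.510/1.072 = 7.006, so τ_B/τ_A = 0.1427.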